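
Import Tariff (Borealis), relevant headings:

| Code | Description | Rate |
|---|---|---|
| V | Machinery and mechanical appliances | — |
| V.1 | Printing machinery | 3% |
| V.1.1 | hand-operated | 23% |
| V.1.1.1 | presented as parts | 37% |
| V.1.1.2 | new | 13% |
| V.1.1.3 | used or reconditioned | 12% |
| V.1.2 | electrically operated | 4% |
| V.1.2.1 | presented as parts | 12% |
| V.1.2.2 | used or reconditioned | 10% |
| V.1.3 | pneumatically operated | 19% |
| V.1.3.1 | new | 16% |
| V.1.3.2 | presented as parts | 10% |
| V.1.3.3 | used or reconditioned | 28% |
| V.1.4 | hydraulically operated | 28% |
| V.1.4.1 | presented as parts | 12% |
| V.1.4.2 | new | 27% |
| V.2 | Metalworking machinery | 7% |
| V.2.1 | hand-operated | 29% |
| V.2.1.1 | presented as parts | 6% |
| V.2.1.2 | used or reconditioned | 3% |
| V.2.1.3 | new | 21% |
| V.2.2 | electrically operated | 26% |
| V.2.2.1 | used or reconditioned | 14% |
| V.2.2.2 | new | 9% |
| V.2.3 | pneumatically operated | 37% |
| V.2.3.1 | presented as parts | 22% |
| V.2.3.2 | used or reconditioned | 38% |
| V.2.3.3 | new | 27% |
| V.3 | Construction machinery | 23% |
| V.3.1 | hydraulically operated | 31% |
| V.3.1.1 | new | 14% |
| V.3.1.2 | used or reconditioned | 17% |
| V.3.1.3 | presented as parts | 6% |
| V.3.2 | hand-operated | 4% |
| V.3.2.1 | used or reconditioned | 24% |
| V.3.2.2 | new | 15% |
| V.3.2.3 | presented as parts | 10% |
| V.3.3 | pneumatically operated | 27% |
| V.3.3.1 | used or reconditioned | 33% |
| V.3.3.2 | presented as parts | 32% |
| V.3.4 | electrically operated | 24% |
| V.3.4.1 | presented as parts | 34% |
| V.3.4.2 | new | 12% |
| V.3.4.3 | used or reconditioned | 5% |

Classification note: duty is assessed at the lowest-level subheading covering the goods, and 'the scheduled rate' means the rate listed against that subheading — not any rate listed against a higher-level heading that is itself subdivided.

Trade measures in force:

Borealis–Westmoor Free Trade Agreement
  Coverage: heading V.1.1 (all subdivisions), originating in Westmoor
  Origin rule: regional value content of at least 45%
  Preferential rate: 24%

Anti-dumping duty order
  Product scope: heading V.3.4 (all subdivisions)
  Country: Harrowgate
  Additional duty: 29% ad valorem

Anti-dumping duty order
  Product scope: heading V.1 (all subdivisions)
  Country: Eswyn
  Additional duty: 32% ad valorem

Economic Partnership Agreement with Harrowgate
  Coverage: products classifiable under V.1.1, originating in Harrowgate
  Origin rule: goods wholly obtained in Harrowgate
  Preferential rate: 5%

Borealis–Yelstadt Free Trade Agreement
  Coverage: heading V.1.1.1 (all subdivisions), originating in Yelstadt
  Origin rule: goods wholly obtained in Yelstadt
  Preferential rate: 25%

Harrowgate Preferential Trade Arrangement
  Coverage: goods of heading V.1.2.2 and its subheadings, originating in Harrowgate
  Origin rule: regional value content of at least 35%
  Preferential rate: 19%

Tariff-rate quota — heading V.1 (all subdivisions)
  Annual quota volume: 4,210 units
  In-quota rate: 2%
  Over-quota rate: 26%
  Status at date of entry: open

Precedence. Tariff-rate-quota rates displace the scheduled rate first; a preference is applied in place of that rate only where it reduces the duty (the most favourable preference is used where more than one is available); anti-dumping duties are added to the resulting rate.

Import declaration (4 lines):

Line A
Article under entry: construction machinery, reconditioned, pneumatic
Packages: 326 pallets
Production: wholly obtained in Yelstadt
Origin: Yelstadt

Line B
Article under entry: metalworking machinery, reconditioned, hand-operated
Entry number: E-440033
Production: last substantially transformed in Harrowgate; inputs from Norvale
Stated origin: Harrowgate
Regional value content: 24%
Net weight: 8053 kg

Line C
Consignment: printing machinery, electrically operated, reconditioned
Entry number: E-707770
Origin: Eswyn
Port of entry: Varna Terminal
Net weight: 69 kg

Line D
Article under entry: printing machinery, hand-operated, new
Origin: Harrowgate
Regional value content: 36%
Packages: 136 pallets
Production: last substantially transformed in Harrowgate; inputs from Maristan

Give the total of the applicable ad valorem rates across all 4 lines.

Line A: construction → V.3; pneumatic → V.3.3; reconditioned → V.3.3.1. Scheduled 33%. Yelstadt agreement on V.1.1.1: V.3.3.1 not covered. → 33%.
Line B: metalworking → V.2; hand-operated → V.2.1; reconditioned → V.2.1.2. Scheduled 3%. Harrowgate agreement on V.1.1: V.2.1.2 not covered; Harrowgate agreement on V.1.2.2: V.2.1.2 not covered. → 3%.
Line C: printing → V.1; electrically operated → V.1.2; reconditioned → V.1.2.2. Scheduled 10%. quota on V.1 open → in-quota 2%; anti-dumping (Eswyn, V.1): +32%; total 2% + 32% = 34%. → 34%.
Line D: printing → V.1; hand-operated → V.1.1; new → V.1.1.2. Scheduled 13%. quota on V.1 open → in-quota 2%; Harrowgate agreement on V.1.1: not wholly obtained; Harrowgate agreement on V.1.2.2: V.1.1.2 not covered. → 2%.
Sum: 33% + 3% + 34% + 2% = 72%.

72%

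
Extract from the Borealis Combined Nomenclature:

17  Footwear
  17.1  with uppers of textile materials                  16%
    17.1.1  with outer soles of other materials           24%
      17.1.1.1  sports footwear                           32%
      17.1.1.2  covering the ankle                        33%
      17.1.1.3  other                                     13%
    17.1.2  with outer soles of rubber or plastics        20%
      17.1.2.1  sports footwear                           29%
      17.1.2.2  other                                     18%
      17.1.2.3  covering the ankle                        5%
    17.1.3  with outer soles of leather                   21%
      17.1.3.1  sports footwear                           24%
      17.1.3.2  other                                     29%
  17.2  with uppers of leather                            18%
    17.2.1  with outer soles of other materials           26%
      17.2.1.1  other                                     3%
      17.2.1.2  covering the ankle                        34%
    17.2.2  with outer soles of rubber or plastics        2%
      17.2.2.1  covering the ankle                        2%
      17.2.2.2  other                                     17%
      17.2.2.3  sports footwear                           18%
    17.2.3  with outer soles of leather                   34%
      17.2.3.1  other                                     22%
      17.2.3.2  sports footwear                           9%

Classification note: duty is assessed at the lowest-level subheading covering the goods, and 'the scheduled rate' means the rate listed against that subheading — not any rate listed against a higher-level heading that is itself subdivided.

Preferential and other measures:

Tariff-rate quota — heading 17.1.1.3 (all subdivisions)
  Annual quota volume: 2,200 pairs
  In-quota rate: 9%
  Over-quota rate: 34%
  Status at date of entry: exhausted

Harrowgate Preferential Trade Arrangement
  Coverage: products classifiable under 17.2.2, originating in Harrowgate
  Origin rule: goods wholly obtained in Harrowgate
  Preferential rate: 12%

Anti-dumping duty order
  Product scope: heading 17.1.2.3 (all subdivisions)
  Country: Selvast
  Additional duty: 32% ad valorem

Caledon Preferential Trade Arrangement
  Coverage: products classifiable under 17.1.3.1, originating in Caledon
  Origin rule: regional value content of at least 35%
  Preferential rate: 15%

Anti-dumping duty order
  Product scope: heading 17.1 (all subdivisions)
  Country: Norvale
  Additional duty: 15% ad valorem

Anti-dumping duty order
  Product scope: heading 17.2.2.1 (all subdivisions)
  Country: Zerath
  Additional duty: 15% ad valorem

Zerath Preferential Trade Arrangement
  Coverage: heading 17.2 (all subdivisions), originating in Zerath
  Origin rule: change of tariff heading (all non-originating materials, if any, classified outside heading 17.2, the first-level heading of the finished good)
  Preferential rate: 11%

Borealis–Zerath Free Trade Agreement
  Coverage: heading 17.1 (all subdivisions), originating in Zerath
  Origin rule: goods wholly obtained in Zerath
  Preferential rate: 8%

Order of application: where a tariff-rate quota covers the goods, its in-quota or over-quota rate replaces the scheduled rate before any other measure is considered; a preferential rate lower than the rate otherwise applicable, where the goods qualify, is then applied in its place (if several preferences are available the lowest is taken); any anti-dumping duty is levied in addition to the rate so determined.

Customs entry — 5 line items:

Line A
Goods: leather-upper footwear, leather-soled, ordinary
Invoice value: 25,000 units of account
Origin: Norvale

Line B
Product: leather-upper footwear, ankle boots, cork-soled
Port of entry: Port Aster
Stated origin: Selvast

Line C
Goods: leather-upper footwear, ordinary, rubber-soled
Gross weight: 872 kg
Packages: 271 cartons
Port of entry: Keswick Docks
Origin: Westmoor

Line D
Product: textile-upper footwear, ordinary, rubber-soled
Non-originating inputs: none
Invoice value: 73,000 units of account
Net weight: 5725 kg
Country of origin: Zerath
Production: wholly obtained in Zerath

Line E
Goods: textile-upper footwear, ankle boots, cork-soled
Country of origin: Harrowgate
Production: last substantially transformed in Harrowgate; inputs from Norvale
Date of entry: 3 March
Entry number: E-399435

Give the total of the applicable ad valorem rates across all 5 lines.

Line A: leather-upper → 17.2; leather-soled → 17.2.3; ordinary → 17.2.3.1. Scheduled 22%. No special measure applies. → 22%.
Line B: leather-upper → 17.2; cork-soled → 17.2.1; ankle boots → 17.2.1.2. Scheduled 34%. No special measure applies. → 34%.
Line C: leather-upper → 17.2; rubber-soled → 17.2.2; ordinary → 17.2.2.2. Scheduled 17%. No special measure applies. → 17%.
Line D: textile-upper → 17.1; rubber-soled → 17.1.2; ordinary → 17.1.2.2. Scheduled 18%. Zerath agreement on 17.2: 17.1.2.2 not covered; Zerath agreement on 17.1: wholly obtained → 8% available; preferential 8%. → 8%.
Line E: textile-upper → 17.1; cork-soled → 17.1.1; ankle boots → 17.1.1.2. Scheduled 33%. Harrowgate agreement on 17.2.2: 17.1.1.2 not covered. → 33%.
Sum: 22% + 34% + 17% + 8% + 33% = 114%.

114%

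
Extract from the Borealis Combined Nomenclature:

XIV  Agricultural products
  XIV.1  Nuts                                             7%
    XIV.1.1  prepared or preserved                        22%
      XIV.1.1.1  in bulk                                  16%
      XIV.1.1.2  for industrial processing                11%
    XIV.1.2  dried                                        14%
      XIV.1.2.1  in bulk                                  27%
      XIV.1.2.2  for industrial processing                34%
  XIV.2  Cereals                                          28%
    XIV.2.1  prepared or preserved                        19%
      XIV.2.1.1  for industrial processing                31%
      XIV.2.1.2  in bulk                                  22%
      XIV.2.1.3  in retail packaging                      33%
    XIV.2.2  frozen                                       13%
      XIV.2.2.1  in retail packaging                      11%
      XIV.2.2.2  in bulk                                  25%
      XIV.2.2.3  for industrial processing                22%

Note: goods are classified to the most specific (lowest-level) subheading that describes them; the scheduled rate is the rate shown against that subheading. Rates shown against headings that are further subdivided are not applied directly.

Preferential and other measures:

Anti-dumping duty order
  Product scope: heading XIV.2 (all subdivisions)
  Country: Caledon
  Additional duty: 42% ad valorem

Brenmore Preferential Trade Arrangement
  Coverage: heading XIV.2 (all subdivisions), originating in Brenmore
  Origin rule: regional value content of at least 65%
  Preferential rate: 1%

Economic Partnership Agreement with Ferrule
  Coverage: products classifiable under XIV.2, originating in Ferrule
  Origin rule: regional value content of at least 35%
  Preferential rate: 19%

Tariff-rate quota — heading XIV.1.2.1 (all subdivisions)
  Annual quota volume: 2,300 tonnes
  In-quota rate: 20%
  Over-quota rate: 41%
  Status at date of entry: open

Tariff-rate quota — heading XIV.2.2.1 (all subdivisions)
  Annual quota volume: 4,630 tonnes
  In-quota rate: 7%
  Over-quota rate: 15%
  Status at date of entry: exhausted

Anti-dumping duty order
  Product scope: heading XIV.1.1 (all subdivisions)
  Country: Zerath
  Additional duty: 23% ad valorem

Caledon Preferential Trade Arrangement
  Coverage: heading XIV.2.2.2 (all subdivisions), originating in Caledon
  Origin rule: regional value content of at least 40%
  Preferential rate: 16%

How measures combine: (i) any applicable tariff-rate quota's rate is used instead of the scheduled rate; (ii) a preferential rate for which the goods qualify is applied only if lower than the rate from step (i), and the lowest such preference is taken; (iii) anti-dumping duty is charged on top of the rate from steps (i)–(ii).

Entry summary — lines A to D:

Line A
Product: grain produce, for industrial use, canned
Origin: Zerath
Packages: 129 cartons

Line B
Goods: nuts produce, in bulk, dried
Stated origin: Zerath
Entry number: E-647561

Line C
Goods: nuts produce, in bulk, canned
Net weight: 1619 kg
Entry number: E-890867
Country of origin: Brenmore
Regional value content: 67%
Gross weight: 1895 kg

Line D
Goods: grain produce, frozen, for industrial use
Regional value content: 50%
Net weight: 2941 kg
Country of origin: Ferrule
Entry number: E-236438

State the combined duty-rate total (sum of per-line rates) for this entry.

86%

Line A: grain → XIV.2; canned → XIV.2.1; for industrial use → XIV.2.1.1. Scheduled 31%. No special measure applies. → 31%.
Line B: nuts → XIV.1; dried → XIV.1.2; in bulk → XIV.1.2.1. Scheduled 27%. quota on XIV.1.2.1 open → in-quota 20%. → 20%.
Line C: nuts → XIV.1; canned → XIV.1.1; in bulk → XIV.1.1.1. Scheduled 16%. Brenmore agreement on XIV.2: XIV.1.1.1 not covered. → 16%.
Line D: grain → XIV.2; frozen → XIV.2.2; for industrial use → XIV.2.2.3. Scheduled 22%. Ferrule agreement on XIV.2: RVC ≥ 35% → 19% available; preferential 19%. → 19%.
Sum: 31% + 20% + 16% + 19% = 86%.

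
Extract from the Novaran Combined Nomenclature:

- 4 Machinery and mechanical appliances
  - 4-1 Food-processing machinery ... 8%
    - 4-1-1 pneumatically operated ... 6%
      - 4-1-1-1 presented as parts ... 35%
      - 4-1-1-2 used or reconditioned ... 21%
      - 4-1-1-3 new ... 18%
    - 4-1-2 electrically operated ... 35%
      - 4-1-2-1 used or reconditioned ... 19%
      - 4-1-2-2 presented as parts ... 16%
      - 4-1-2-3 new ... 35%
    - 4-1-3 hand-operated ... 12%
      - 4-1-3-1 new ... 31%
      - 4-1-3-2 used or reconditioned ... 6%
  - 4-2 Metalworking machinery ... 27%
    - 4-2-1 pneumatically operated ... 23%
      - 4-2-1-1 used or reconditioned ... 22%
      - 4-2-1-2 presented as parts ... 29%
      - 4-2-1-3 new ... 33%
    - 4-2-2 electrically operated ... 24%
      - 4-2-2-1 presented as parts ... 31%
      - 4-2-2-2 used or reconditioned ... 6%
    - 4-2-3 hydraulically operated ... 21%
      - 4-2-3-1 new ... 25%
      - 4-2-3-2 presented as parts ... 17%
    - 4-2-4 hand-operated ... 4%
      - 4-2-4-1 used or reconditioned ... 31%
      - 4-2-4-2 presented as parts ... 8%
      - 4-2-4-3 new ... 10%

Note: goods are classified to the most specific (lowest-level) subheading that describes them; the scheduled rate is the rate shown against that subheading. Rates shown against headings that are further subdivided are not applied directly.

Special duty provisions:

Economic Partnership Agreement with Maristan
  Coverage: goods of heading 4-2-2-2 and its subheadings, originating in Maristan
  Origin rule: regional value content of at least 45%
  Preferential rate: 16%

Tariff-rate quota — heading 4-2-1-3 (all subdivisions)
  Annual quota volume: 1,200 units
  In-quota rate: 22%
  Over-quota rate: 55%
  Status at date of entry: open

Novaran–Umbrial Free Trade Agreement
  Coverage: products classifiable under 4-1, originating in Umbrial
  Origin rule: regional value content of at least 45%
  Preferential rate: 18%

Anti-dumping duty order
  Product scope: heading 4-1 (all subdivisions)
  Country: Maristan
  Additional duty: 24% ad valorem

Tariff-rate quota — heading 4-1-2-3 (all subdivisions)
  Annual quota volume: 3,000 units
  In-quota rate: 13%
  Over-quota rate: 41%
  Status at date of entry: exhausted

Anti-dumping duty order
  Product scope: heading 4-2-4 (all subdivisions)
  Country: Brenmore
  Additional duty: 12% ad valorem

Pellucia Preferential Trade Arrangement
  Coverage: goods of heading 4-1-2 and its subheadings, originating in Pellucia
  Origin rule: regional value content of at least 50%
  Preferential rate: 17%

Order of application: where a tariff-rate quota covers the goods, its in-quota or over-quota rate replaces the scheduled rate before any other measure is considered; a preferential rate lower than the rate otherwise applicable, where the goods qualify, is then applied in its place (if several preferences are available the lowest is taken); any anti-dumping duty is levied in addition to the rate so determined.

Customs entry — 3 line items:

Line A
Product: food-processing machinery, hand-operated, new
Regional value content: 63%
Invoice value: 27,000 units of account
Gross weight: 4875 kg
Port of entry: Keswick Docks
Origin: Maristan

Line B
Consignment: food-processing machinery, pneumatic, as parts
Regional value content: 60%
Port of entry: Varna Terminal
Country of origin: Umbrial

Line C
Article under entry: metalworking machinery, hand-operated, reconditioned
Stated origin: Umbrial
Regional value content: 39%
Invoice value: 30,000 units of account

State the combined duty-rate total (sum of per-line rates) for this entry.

Line A: food-processing → 4-1; hand-operated → 4-1-3; new → 4-1-3-1. Scheduled 31%. Maristan agreement on 4-2-2-2: 4-1-3-1 not covered; anti-dumping (Maristan, 4-1): +24%; total 31% + 24% = 55%. → 55%.
Line B: food-processing → 4-1; pneumatic → 4-1-1; as parts → 4-1-1-1. Scheduled 35%. Umbrial agreement on 4-1: RVC ≥ 45% → 18% available; preferential 18%. → 18%.
Line C: metalworking → 4-2; hand-operated → 4-2-4; reconditioned → 4-2-4-1. Scheduled 31%. Umbrial agreement on 4-1: 4-2-4-1 not covered. → 31%.
Sum: 55% + 18% + 31% = 104%.

104%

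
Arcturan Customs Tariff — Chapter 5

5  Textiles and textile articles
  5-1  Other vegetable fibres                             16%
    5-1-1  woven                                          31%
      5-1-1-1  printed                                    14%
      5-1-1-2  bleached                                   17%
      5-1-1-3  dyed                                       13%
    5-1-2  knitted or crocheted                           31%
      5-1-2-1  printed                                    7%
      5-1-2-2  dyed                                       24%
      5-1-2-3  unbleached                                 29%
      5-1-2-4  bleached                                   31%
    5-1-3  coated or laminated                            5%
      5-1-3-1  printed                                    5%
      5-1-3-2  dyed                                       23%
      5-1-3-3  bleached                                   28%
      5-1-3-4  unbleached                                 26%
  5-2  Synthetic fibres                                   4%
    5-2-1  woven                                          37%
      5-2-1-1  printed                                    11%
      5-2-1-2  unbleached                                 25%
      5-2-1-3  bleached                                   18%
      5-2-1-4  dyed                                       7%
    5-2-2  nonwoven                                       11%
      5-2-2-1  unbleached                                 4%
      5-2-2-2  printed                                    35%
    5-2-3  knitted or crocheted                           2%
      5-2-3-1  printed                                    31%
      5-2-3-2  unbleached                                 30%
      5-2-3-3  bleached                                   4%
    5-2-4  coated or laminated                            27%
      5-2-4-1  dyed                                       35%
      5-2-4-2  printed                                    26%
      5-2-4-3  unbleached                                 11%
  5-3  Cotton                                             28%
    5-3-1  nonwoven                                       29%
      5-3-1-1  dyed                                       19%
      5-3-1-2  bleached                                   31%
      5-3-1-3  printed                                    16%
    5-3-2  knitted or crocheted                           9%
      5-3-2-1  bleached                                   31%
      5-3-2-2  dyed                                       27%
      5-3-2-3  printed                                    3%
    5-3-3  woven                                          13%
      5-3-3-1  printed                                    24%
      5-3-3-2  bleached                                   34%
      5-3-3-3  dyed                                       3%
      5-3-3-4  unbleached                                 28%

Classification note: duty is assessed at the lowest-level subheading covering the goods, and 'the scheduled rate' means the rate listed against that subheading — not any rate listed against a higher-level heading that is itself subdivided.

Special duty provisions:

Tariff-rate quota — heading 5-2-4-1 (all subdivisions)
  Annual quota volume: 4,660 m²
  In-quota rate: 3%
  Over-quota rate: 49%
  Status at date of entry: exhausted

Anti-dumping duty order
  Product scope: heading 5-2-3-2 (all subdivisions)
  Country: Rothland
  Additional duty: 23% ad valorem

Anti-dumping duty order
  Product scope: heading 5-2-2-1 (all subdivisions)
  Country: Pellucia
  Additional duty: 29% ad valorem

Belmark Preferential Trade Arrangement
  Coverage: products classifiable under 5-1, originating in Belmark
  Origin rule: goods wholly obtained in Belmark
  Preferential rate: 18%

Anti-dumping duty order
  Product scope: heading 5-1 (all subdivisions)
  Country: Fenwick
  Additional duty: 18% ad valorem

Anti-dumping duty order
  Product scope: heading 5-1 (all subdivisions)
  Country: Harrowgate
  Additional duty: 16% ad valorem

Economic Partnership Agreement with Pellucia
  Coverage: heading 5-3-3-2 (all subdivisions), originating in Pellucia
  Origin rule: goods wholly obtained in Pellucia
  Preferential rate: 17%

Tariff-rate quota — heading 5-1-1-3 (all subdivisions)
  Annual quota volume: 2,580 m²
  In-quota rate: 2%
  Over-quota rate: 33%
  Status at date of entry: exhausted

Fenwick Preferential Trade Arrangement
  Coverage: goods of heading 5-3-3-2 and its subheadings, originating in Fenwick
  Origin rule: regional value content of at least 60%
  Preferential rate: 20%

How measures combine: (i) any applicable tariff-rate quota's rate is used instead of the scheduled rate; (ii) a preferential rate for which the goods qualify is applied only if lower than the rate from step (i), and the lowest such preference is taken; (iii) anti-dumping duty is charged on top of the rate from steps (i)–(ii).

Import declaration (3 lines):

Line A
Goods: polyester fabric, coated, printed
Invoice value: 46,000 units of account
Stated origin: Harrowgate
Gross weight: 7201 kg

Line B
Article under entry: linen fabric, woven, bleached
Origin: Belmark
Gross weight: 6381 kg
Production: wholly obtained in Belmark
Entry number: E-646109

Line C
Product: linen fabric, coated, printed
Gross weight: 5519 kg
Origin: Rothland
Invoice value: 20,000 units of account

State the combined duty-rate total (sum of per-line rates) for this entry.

Line A: polyester → 5-2; coated → 5-2-4; printed → 5-2-4-2. Scheduled 26%. No special measure applies. → 26%.
Line B: linen → 5-1; woven → 5-1-1; bleached → 5-1-1-2. Scheduled 17%. Belmark agreement on 5-1: wholly obtained → 18% available; preference 18% not lower than 17% → no reduction. → 17%.
Line C: linen → 5-1; coated → 5-1-3; printed → 5-1-3-1. Scheduled 5%. No special measure applies. → 5%.
Sum: 26% + 17% + 5% = 48%.

48%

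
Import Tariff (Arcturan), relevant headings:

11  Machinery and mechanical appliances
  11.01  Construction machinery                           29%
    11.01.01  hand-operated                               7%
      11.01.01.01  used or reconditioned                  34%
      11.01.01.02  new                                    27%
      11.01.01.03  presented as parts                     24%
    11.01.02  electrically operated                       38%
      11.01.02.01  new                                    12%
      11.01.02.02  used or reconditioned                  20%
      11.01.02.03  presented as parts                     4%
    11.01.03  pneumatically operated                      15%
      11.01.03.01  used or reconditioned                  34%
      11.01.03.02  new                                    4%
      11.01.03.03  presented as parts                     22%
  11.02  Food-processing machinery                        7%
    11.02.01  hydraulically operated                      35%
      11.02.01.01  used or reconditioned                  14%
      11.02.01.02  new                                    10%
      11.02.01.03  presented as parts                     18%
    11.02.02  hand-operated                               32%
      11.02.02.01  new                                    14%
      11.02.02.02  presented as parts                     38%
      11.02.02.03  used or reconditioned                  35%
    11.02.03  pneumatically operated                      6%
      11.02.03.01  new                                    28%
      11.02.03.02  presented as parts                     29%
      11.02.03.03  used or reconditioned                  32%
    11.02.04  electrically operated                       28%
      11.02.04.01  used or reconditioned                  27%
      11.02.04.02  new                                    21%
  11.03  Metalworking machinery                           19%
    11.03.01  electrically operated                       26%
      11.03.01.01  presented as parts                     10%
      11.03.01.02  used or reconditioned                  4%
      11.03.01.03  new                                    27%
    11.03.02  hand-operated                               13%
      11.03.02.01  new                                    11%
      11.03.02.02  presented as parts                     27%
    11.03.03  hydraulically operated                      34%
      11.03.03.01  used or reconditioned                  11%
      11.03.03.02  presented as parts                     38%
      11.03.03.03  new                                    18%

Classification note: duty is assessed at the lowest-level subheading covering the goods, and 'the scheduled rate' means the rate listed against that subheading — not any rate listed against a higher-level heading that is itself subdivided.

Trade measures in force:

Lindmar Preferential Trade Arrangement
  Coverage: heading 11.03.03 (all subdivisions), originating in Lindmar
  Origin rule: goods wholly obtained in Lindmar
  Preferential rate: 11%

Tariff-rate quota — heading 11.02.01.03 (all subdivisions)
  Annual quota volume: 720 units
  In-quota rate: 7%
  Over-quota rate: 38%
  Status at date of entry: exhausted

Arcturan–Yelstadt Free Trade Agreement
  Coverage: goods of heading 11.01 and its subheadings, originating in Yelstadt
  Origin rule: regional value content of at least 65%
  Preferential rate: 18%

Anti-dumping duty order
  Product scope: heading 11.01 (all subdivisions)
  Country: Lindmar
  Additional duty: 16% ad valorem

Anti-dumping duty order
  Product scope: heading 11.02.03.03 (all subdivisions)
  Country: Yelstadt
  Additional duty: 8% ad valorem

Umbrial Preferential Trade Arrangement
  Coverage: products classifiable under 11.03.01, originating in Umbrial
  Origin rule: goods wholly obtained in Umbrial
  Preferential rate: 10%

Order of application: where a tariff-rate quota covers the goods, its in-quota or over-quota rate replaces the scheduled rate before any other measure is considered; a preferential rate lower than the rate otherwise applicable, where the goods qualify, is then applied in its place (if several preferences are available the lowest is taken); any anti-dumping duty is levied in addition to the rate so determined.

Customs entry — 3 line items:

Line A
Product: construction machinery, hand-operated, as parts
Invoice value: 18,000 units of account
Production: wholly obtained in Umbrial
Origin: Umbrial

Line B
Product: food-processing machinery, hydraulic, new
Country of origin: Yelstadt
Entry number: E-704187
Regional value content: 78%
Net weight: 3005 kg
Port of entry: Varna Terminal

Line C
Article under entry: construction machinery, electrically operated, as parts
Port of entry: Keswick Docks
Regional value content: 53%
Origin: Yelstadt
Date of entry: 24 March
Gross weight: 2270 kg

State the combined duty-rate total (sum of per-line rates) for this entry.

38%

Line A: construction → 11.01; hand-operated → 11.01.01; as parts → 11.01.01.03. Scheduled 24%. Umbrial agreement on 11.03.01: 11.01.01.03 not covered. → 24%.
Line B: food-processing → 11.02; hydraulic → 11.02.01; new → 11.02.01.02. Scheduled 10%. Yelstadt agreement on 11.01: 11.02.01.02 not covered. → 10%.
Line C: construction → 11.01; electrically operated → 11.01.02; as parts → 11.01.02.03. Scheduled 4%. Yelstadt agreement on 11.01: RVC < 65%. → 4%.
Sum: 24% + 10% + 4% = 38%.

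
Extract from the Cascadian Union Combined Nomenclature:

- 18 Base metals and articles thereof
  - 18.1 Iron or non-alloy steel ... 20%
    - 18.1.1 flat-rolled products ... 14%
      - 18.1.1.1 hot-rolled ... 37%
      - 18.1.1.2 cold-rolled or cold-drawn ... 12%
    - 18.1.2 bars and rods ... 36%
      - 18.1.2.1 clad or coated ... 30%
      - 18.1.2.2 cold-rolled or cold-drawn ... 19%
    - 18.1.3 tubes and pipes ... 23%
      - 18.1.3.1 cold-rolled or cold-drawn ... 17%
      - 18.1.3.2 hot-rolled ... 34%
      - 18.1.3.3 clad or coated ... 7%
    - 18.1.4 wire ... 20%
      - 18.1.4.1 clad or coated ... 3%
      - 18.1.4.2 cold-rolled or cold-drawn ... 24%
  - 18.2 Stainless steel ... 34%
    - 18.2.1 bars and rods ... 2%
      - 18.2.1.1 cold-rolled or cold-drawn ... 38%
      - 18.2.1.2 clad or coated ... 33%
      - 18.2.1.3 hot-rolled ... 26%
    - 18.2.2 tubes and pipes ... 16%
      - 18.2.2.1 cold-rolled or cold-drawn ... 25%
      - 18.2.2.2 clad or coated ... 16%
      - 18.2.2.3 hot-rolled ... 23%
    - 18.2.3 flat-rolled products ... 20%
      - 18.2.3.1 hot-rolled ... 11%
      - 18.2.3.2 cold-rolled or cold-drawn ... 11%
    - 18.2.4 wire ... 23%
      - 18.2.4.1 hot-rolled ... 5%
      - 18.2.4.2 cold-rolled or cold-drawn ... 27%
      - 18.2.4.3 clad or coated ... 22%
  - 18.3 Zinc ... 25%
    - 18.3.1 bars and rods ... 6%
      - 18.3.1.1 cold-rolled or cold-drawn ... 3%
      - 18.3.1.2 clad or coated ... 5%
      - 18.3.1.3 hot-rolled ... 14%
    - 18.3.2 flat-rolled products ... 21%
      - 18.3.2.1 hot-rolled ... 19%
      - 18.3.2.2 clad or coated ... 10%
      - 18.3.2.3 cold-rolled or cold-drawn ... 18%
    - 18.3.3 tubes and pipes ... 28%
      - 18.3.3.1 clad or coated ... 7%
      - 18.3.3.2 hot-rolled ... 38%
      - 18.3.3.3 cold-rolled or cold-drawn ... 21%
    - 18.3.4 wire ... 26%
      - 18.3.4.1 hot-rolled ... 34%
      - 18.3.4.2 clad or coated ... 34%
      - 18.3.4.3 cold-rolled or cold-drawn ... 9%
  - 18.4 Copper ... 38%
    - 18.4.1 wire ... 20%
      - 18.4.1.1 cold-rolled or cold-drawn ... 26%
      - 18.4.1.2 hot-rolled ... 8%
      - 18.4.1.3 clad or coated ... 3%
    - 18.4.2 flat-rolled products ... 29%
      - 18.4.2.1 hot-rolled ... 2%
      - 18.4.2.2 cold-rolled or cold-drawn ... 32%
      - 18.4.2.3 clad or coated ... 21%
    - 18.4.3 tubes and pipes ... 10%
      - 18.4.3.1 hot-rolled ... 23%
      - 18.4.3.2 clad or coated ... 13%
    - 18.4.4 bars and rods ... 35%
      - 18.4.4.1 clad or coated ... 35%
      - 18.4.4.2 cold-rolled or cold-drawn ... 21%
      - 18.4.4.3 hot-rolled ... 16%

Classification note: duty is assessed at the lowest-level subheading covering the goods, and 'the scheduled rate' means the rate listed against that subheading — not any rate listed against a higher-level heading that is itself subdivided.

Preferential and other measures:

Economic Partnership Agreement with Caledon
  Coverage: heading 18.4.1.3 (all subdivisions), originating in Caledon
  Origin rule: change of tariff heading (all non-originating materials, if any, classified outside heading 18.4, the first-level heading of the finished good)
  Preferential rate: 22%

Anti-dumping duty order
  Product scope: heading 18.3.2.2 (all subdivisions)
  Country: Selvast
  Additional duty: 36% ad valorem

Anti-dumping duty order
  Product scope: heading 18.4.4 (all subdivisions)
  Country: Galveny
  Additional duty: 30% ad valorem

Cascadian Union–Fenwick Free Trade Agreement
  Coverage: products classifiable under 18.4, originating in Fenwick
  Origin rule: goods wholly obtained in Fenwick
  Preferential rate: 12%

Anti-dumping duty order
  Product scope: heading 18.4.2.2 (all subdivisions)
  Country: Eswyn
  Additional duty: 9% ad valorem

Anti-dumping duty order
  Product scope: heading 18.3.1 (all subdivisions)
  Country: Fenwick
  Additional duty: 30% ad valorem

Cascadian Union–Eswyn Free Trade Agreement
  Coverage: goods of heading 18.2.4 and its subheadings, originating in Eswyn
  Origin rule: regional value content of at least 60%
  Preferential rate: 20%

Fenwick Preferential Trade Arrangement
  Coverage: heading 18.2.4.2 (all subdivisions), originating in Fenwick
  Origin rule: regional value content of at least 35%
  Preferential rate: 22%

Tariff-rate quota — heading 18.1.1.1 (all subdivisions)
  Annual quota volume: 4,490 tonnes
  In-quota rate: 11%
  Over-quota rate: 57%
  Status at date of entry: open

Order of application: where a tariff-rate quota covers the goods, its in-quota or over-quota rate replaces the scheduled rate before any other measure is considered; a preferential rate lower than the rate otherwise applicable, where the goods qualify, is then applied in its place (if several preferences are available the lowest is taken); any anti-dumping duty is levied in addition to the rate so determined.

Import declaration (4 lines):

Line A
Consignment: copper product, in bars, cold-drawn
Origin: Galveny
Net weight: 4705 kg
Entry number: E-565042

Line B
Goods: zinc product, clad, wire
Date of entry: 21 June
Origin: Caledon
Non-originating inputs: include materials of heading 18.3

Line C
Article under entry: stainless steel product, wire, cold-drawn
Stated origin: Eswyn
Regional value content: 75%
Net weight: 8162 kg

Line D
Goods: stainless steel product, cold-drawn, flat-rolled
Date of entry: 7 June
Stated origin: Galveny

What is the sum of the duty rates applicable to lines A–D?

Line A: copper → 18.4; in bars → 18.4.4; cold-drawn → 18.4.4.2. Scheduled 21%. anti-dumping (Galveny, 18.4.4): +30%; total 21% + 30% = 51%. → 51%.
Line B: zinc → 18.3; wire → 18.3.4; clad → 18.3.4.2. Scheduled 34%. Caledon agreement on 18.4.1.3: 18.3.4.2 not covered. → 34%.
Line C: stainless steel → 18.2; wire → 18.2.4; cold-drawn → 18.2.4.2. Scheduled 27%. Eswyn agreement on 18.2.4: RVC ≥ 60% → 20% available; preferential 20%. → 20%.
Line D: stainless steel → 18.2; flat-rolled → 18.2.3; cold-drawn → 18.2.3.2. Scheduled 11%. No special measure applies. → 11%.
Sum: 51% + 34% + 20% + 11% = 116%.

116%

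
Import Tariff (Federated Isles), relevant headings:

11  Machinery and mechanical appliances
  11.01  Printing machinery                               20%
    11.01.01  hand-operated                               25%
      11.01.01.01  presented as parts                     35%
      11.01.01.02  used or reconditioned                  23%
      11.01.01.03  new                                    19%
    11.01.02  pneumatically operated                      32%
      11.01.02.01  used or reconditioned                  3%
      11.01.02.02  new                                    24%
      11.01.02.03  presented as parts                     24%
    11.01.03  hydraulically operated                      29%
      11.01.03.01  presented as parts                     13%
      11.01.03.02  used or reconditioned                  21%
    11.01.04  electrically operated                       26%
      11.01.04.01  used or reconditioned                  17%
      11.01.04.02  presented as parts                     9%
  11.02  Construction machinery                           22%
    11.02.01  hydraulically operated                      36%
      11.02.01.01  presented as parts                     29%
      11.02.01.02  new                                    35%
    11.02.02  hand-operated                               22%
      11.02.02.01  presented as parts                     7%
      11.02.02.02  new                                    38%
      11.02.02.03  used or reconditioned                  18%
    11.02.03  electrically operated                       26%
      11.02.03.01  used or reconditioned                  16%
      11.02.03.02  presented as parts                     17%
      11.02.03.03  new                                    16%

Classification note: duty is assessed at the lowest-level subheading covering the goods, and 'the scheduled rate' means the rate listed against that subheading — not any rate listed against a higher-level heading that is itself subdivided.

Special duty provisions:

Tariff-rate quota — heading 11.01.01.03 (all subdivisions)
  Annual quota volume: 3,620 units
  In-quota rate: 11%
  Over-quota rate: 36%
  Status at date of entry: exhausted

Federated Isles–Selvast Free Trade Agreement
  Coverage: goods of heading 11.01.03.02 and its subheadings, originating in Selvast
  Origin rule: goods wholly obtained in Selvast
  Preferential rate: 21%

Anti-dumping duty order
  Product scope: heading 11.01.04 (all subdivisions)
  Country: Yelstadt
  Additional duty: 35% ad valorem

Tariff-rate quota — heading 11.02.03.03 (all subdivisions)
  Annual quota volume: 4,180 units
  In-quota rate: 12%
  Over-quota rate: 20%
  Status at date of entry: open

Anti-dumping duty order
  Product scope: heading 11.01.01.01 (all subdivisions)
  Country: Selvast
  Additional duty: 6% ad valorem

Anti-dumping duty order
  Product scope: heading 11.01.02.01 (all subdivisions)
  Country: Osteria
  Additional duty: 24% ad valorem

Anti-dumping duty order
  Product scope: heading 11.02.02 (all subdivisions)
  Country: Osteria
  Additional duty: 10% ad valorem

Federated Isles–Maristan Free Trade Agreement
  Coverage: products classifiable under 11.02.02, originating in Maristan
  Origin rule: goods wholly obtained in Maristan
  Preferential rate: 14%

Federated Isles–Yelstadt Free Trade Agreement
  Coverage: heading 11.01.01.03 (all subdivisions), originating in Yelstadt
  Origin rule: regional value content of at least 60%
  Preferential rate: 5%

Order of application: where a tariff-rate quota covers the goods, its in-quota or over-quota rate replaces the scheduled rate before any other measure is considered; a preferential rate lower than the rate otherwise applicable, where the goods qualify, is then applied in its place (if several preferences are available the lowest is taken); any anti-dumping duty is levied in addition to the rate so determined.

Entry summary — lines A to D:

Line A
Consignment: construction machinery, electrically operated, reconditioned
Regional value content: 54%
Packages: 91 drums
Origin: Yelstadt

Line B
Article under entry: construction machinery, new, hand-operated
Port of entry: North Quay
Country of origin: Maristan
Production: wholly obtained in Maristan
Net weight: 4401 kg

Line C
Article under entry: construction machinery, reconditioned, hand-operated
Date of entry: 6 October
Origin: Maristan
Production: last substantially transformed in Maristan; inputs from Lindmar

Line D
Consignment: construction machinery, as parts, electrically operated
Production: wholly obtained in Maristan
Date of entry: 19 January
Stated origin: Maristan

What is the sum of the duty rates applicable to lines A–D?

65%

Line A: construction → 11.02; electrically operated → 11.02.03; reconditioned → 11.02.03.01. Scheduled 16%. Yelstadt agreement on 11.01.01.03: 11.02.03.01 not covered. → 16%.
Line B: construction → 11.02; hand-operated → 11.02.02; new → 11.02.02.02. Scheduled 38%. Maristan agreement on 11.02.02: wholly obtained → 14% available; preferential 14%. → 14%.
Line C: construction → 11.02; hand-operated → 11.02.02; reconditioned → 11.02.02.03. Scheduled 18%. Maristan agreement on 11.02.02: not wholly obtained. → 18%.
Line D: construction → 11.02; electrically operated → 11.02.03; as parts → 11.02.03.02. Scheduled 17%. Maristan agreement on 11.02.02: 11.02.03.02 not covered. → 17%.
Sum: 16% + 14% + 18% + 17% = 65%.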